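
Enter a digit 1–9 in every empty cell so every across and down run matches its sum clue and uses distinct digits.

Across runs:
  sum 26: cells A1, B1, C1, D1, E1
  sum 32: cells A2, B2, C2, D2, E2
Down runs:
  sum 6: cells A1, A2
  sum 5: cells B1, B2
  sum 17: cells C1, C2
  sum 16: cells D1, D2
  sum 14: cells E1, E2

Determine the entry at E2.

8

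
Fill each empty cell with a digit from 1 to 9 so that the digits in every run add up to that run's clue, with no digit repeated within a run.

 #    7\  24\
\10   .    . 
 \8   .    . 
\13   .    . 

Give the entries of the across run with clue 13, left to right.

7 in 3 cells must be {1,2,4}; 24 in 3 cells must be {7,8,9}.
The 8 across and the 24 down share only 7, so R2C2 = 7.
The 13 across and the 7 down share only 4, so R3C1 = 4.
R3C2 = 13 − 4 = 9 completes the 13 across.
R1C2 = 24 − 16 = 8 completes the 24 down.
R2C1 = 8 − 7 = 1 completes the 8 across.
R1C1 = 10 − 8 = 2 completes the 10 across.

4 9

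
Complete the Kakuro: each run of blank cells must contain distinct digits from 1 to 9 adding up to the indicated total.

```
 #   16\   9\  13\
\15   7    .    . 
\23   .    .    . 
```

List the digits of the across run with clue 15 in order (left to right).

23 in 3 cells must be {6,8,9}; 16 in 2 cells must be {7,9}.
R2C1 = 16 − 7 = 9 completes the 16 down.
Nothing is forced directly, so branch on R2C2, whose candidates are 6 or 8. If R2C2 = 8: then R1C2 would have to be in {2,3,5,6} for the 15 across but in {1} for the 9 down — contradiction. So R2C2 = 6.
R1C2 = 9 − 6 = 3 completes the 9 down.
R1C3 = 15 − 10 = 5 completes the 15 across.
R2C3 = 23 − 15 = 8 completes the 23 across.

7 3 5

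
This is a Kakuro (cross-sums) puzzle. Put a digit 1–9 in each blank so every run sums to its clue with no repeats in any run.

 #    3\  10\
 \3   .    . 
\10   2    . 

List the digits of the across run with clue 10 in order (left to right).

2 8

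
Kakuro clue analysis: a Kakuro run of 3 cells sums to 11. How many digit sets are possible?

5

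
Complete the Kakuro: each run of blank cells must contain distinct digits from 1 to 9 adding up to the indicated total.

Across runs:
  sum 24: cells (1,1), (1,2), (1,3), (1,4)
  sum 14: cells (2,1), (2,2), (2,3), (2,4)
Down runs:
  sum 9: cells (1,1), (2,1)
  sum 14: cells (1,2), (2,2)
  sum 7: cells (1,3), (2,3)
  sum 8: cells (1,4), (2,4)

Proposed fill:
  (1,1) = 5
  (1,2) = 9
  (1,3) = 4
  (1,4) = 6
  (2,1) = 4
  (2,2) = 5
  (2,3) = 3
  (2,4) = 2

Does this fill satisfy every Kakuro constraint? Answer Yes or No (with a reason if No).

Yes

Across: 5+9+4+6=24; 4+5+3+2=14. Down: 5+4=9; 9+5=14; 4+3=7; 6+2=8. No digit repeats within any run.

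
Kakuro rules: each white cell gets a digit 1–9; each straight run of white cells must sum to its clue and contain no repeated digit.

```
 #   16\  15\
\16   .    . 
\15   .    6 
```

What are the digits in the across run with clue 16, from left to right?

16 in 2 cells must be {7,9}.
R1C2 = 15 − 6 = 9 completes the 15 down.
R2C1 = 15 − 6 = 9 completes the 15 across.
R1C1 = 16 − 9 = 7 completes the 16 across.

7, 9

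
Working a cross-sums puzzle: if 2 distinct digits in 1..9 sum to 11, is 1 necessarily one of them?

No

Counterexample: {2,9} sums to 11 without using 1.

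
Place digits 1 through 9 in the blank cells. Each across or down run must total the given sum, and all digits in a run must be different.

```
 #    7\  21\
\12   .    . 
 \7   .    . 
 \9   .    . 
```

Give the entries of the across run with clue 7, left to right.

1 6

7 in 3 cells must be {1,2,4}.
The 12 across and the 7 down share only 4, so R1C1 = 4.
R1C2 = 12 − 4 = 8 completes the 12 across.
Nothing is forced directly, so branch on R2C1, whose candidates are 1 or 2. If R2C1 = 2: then R2C2 would have to be in {5} for the 7 across but in {4,6,7,9} for the 21 down — contradiction. So R2C1 = 1.
R2C2 = 7 − 1 = 6 completes the 7 across.
R3C1 = 7 − 5 = 2 completes the 7 down.
R3C2 = 9 − 2 = 7 completes the 9 across.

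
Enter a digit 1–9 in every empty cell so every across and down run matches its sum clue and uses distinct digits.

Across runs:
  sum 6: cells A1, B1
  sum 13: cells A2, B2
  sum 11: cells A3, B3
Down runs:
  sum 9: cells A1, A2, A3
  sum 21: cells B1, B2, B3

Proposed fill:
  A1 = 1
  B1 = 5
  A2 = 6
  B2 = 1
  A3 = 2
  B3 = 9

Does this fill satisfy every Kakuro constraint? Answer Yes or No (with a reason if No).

No — the across run A2–B2 sums to 7, not 13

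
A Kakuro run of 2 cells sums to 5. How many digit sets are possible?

2 distinct digits from 1–9 sum between 3 and 17.
Enumerating: {1,4}, {2,3}.

2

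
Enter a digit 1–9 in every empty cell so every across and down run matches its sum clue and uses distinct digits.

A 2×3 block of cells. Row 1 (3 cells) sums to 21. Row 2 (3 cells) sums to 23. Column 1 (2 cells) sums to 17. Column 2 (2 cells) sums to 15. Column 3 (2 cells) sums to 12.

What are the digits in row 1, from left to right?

8, 9, 4

23 in 3 cells must be {6,8,9}; 17 in 2 cells must be {8,9}.
Nothing is forced directly, so branch on (2,3), whose candidates are 8 or 9. If (2,3) = 9: then (1,3) would have to be in {4,5,6,7,8,9} for the 21 across but in {3} for the 12 down — contradiction. So (2,3) = 8.
(1,3) = 12 − 8 = 4 completes the 12 down.
Given what's placed, (2,1) must be 9 to fit the 23 across and 17 down.
(2,2) = 23 − 17 = 6 completes the 23 across.
(1,1) = 17 − 9 = 8 completes the 17 down.
(1,2) = 21 − 12 = 9 completes the 21 across.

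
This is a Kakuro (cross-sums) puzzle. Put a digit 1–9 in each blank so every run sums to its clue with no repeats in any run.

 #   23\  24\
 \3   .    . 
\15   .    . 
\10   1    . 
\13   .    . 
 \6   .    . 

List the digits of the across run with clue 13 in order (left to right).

9, 4

3 in 2 cells must be {1,2}.
R1C1 = 2: the only remaining digit allowed by both the 3 across and the 23 down.
R1C2 = 3 − 2 = 1 completes the 3 across.
R3C2 = 10 − 1 = 9 completes the 10 across.
Nothing is forced directly, so branch on R5C1, whose candidates are 4 or 5. If R5C1 = 5: then R5C2 would have to be in {1} for the 6 across but in {2,3,4,5,6,7,8} for the 24 down — contradiction. So R5C1 = 4.
R5C2 = 6 − 4 = 2 completes the 6 across.
Nothing is forced directly, so branch on R2C1, whose candidates are 7 or 9. If R2C1 = 9: then R2C2 would have to be in {6} for the 15 across but in {4,5,7,8} for the 24 down — contradiction. So R2C1 = 7.
R2C2 = 15 − 7 = 8 completes the 15 across.
R4C1 = 23 − 14 = 9 completes the 23 down.
R4C2 = 13 − 9 = 4 completes the 13 across.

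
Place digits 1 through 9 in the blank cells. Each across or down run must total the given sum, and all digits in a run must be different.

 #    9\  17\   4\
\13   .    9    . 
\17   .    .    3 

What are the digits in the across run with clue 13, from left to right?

17 in 2 cells must be {8,9}; 4 in 2 cells must be {1,3}.
R1C3 = 4 − 3 = 1 completes the 4 down.
R2C2 = 17 − 9 = 8 completes the 17 down.
R1C1 = 13 − 10 = 3 completes the 13 across.
R2C1 = 17 − 11 = 6 completes the 17 across.

3, 9, 1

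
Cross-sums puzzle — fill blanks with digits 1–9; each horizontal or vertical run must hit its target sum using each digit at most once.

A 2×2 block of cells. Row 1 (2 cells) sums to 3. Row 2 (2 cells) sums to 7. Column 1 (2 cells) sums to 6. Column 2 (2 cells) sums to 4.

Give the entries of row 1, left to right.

2 1

3 in 2 cells must be {1,2}; 4 in 2 cells must be {1,3}.
The 3 across and the 4 down share only 1, so (1,2) = 1.
(2,2) = 4 − 1 = 3 completes the 4 down.
(1,1) = 3 − 1 = 2 completes the 3 across.
(2,1) = 7 − 3 = 4 completes the 7 across.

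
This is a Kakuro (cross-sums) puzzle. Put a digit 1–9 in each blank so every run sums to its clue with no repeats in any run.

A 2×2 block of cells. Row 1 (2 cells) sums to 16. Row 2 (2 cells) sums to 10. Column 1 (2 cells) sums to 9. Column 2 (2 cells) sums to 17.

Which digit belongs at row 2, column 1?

2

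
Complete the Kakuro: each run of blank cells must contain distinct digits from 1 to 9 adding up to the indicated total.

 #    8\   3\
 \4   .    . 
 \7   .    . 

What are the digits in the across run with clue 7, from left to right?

5 2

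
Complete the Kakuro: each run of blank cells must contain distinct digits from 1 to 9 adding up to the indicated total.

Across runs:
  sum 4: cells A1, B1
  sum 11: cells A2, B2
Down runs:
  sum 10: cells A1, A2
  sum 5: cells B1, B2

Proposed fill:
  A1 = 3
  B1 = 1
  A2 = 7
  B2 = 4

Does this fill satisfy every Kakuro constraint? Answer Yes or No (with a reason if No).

Across: 3+1=4; 7+4=11. Down: 3+7=10; 1+4=5. No digit repeats within any run.

Yes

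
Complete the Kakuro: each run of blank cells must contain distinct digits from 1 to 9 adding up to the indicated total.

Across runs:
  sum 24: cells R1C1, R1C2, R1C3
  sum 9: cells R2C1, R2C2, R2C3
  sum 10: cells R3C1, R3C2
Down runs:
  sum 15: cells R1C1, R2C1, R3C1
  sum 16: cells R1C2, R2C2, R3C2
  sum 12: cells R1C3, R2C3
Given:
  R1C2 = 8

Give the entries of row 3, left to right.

3 7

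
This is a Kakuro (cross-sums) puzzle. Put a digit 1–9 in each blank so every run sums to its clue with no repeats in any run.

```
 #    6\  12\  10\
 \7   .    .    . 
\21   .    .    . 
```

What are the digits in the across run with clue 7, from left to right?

2 4 1

7 in 3 cells must be {1,2,4}.
The 7 across and the 12 down share only 4, so R1C2 = 4.
R2C2 = 12 − 4 = 8 completes the 12 down.
Given what's placed, R2C1 must be 4 to fit the 21 across and 6 down.
R2C3 = 21 − 12 = 9 completes the 21 across.
R1C1 = 6 − 4 = 2 completes the 6 down.
R1C3 = 7 − 6 = 1 completes the 7 across.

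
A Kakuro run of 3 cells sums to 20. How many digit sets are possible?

3 distinct digits from 1–9 sum between 6 and 24.
Enumerating: {3,8,9}, {4,7,9}, {5,6,9}, {5,7,8}.

4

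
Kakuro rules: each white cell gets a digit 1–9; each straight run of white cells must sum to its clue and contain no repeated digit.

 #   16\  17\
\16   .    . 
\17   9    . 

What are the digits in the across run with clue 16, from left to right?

16 in 2 cells must be {7,9}; 17 in 2 cells must be {8,9}.
R1C1 = 16 − 9 = 7 completes the 16 down.
R1C2 = 16 − 7 = 9 completes the 16 across.
R2C2 = 17 − 9 = 8 completes the 17 across.

7 9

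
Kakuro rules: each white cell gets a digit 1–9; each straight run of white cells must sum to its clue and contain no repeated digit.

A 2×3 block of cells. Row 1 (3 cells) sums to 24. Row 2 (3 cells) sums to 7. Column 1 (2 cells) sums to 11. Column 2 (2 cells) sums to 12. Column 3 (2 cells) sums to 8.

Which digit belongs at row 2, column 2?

4

24 in 3 cells must be {7,8,9}; 7 in 3 cells must be {1,2,4}.
The 24 across and the 8 down share only 7, so (1,3) = 7.
The 7 across and the 12 down share only 4, so (2,2) = 4.
(2,3) = 8 − 7 = 1 completes the 8 down.
(1,2) = 12 − 4 = 8 completes the 12 down.
(2,1) = 7 − 5 = 2 completes the 7 across.
(1,1) = 24 − 15 = 9 completes the 24 across.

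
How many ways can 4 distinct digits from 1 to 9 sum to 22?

4 distinct digits from 1–9 sum between 10 and 30.

11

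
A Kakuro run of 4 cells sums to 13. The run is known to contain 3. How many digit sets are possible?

2

4 distinct digits from 1–9 sum between 10 and 30.
Keeping only sets containing 3.
Enumerating: {1,2,3,7}, {1,3,4,5}.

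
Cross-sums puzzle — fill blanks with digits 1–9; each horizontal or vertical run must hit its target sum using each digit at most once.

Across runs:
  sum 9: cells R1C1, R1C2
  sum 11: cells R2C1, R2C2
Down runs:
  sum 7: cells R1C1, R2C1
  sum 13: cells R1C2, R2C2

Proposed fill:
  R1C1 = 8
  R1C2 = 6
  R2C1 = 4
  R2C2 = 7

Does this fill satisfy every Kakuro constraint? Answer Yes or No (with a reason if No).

No — the across run R1C1–R1C2 sums to 14, not 9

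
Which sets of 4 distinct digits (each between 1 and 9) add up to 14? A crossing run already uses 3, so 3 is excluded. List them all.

{1,2,4,7}; {1,2,5,6}

4 distinct digits from 1–9 sum between 10 and 30.
Dropping sets that contain 3.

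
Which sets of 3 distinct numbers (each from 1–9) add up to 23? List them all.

{6,8,9}

3 distinct digits from 1–9 sum between 6 and 24.
Only one set works: {6,8,9}.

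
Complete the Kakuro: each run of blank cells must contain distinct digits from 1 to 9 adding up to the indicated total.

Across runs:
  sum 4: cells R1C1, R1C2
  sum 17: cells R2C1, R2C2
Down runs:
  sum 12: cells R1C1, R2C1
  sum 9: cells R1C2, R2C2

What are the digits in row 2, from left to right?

4 in 2 cells must be {1,3}; 17 in 2 cells must be {8,9}.
The 4 across and the 12 down share only 3, so R1C1 = 3.
R1C2 = 4 − 3 = 1 completes the 4 across.
R2C1 = 12 − 3 = 9 completes the 12 down.
R2C2 = 17 − 9 = 8 completes the 17 across.

9, 8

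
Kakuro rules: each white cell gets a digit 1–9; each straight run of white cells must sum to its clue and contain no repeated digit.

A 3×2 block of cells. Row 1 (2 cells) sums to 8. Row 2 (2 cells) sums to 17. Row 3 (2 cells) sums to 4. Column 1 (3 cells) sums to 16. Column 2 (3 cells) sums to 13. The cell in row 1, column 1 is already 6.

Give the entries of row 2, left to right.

17 in 2 cells must be {8,9}; 4 in 2 cells must be {1,3}.
(1,2) = 8 − 6 = 2 completes the 8 across.
(2,2) = 8: the only remaining digit allowed by both the 17 across and the 13 down.
(3,2) = 13 − 10 = 3 completes the 13 down.
(2,1) = 17 − 8 = 9 completes the 17 across.
(3,1) = 4 − 3 = 1 completes the 4 across.

9 8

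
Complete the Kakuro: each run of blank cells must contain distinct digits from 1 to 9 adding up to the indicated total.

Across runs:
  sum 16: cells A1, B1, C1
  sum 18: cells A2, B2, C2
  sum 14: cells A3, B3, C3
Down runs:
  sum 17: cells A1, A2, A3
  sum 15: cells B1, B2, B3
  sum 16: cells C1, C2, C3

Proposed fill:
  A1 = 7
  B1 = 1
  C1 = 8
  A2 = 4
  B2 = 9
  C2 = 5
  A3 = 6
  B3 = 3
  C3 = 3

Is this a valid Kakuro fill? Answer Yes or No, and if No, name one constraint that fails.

No — the down run B1–B3 sums to 13, not 15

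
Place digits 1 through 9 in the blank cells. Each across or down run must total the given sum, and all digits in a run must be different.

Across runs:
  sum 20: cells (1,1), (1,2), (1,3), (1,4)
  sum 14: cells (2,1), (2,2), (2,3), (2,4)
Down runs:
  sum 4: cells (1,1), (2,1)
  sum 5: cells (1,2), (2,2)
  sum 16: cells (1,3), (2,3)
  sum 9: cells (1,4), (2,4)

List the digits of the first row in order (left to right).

3 1 9 7

4 in 2 cells must be {1,3}; 16 in 2 cells must be {7,9}.
Only 7 fits (2,3) under both its across sum 14 and down sum 16.
(1,3) = 16 − 7 = 9 completes the 16 down.
Given what's placed, (2,1) must be 1 to fit the 14 across and 4 down.
(1,1) = 4 − 1 = 3 completes the 4 down.
No cell is forced outright now. (2,2) can only be 2 or 4 (the digits allowed by both its 14 across and its 5 down). If (2,2) = 2: then (1,2) would have to be in {1,2,6,7} for the 20 across but in {3} for the 5 down — contradiction. So (2,2) = 4.
(1,2) = 5 − 4 = 1 completes the 5 down.
(1,4) = 20 − 13 = 7 completes the 20 across.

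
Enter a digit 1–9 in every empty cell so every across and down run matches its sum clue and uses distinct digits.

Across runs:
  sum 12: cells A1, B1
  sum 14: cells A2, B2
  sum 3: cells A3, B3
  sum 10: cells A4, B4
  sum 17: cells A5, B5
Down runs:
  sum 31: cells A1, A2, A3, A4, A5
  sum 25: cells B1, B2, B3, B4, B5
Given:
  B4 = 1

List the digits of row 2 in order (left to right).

6 8

3 in 2 cells must be {1,2}; 17 in 2 cells must be {8,9}.
B3 = 2: the only remaining digit allowed by both the 3 across and the 25 down.
A4 = 10 − 1 = 9 completes the 10 across.
A5 = 8: the only remaining digit allowed by both the 17 across and the 31 down.
B5 = 17 − 8 = 9 completes the 17 across.
A3 = 3 − 2 = 1 completes the 3 across.
Given what's placed, A1 must be 7 to fit the 12 across and 31 down.
B1 = 12 − 7 = 5 completes the 12 across.
A2 = 31 − 25 = 6 completes the 31 down.
B2 = 14 − 6 = 8 completes the 14 across.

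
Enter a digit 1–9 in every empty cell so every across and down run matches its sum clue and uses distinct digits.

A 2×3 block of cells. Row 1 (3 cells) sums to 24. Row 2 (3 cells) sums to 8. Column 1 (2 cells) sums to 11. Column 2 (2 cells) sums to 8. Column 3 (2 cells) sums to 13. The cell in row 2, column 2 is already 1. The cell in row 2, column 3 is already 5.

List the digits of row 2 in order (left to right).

2, 1, 5

24 in 3 cells must be {7,8,9}.
(1,2) = 8 − 1 = 7 completes the 8 down.
(1,3) = 13 − 5 = 8 completes the 13 down.
(2,1) = 8 − 6 = 2 completes the 8 across.
(1,1) = 24 − 15 = 9 completes the 24 across.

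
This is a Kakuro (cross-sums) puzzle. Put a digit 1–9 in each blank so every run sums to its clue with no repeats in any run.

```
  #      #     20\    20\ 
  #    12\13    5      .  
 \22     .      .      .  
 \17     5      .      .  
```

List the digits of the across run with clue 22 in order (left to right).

7 6 9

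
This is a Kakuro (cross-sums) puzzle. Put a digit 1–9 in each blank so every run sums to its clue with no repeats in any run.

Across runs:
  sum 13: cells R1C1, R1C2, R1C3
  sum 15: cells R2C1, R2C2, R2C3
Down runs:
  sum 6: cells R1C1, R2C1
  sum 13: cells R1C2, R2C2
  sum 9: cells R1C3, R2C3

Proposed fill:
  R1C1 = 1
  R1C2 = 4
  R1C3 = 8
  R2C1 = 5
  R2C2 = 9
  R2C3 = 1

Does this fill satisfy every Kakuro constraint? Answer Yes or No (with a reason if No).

Across: 1+4+8=13; 5+9+1=15. Down: 1+5=6; 4+9=13; 8+1=9. No digit repeats within any run.

Yes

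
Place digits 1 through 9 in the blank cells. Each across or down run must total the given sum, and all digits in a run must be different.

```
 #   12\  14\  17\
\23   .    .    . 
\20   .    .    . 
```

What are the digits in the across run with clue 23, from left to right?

23 in 3 cells must be {6,8,9}; 17 in 2 cells must be {8,9}.
Nothing is forced directly, so branch on R1C1, whose candidates are 8 or 9. If R1C1 = 8: that forces R1C3 = 9, R2C1 = 4, R2C2 = 9, after which R2C3 would have to be in {7} for the 20 across but in {8} for the 17 down — contradiction. So R1C1 = 9.
Given what's placed, R1C3 must be 8 to fit the 23 across and 17 down.
R2C1 = 12 − 9 = 3 completes the 12 down.
R2C3 = 17 − 8 = 9 completes the 17 down.
R1C2 = 23 − 17 = 6 completes the 23 across.
R2C2 = 20 − 12 = 8 completes the 20 across.

9, 6, 8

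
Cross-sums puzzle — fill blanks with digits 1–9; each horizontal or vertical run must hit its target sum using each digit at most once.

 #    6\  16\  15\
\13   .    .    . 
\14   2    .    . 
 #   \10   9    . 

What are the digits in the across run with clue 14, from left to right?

R1C1 = 6 − 2 = 4 completes the 6 down.
R3C3 = 10 − 9 = 1 completes the 10 across.
Nothing is forced directly, so branch on R1C3, whose candidates are 6 or 8. If R1C3 = 8: that forces R1C2 = 1, after which R2C2 would have to be in {3,4,5,7,8,9} for the 14 across but in {6} for the 16 down — contradiction. So R1C3 = 6.
R1C2 = 13 − 10 = 3 completes the 13 across.
R2C2 = 16 − 12 = 4 completes the 16 down.
R2C3 = 14 − 6 = 8 completes the 14 across.

2, 4, 8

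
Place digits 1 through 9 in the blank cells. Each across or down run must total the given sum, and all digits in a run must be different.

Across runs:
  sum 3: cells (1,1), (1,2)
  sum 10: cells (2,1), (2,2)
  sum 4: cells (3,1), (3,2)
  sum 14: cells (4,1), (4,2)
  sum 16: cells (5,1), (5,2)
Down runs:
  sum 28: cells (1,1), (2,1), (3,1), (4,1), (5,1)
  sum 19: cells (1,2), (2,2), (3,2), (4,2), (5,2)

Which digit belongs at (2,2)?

3

3 in 2 cells must be {1,2}; 4 in 2 cells must be {1,3}; 16 in 2 cells must be {7,9}.
Nothing is forced directly, so branch on (3,1), whose candidates are 1 or 3. If (3,1) = 1: then (1,1) would have to be in {1,2} for the 3 across but in {3,4,5,6,7,8,9} for the 28 down — contradiction. So (3,1) = 3.
(3,2) = 4 − 3 = 1 completes the 4 across.
Given what's placed, (1,2) must be 2 to fit the 3 across and 19 down.
(1,1) = 3 − 2 = 1 completes the 3 across.
No cell is forced outright now. (5,2) can only be 7 or 9 (the digits allowed by both its 16 across and its 19 down). If (5,2) = 9: then (4,2) would have to be in {5,6,8,9} for the 14 across but in {3,4} for the 19 down — contradiction. So (5,2) = 7.
(5,1) = 16 − 7 = 9 completes the 16 across.
Given what's placed, (4,1) must be 8 to fit the 14 across and 28 down.
(4,2) = 14 − 8 = 6 completes the 14 across.
(2,1) = 28 − 21 = 7 completes the 28 down.
(2,2) = 10 − 7 = 3 completes the 10 across.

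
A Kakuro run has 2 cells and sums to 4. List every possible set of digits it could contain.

{1,3}

2 distinct digits from 1–9 sum between 3 and 17.
Only one set works: {1,3}.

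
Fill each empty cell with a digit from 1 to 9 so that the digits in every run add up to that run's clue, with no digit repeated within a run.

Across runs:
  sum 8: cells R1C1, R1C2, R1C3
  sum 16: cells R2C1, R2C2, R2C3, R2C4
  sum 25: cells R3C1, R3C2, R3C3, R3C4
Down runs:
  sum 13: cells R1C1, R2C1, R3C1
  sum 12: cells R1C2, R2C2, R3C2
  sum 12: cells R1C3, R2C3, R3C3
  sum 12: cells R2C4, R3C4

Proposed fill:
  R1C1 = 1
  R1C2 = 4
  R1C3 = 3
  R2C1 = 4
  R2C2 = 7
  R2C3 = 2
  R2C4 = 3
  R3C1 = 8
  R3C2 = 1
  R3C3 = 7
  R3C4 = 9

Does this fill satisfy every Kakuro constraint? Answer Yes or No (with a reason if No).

Across: 1+4+3=8; 4+7+2+3=16; 8+1+7+9=25. Down: 1+4+8=13; 4+7+1=12; 3+2+7=12; 3+9=12. No digit repeats within any run.

Yes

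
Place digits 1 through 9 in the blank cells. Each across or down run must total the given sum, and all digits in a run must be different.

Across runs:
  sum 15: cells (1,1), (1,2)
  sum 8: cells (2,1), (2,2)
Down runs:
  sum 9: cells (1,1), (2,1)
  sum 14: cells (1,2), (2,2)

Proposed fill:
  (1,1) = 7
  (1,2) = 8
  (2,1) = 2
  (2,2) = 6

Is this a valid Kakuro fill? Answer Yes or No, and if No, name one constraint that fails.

Across: 7+8=15; 2+6=8. Down: 7+2=9; 8+6=14. No digit repeats within any run.

Yes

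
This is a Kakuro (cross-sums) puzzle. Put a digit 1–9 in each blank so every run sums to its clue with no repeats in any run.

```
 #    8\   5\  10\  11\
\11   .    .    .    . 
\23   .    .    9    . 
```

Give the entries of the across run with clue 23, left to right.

11 in 4 cells must be {1,2,3,5}.
R1C3 = 10 − 9 = 1 completes the 10 down.
No cell is forced outright now. R1C4 can only be 2 or 3 or 5 (the digits allowed by both its 11 across and its 11 down). If R1C4 = 2: that forces R1C2 = 3, R2C2 = 2, after which R2C4 would have to be in {4,5,7,8} for the 23 across but in {9} for the 11 down — contradiction. If R1C4 = 3: that forces R1C2 = 2, R2C2 = 3, after which R2C4 would have to be in {4,5,6,7} for the 23 across but in {8} for the 11 down — contradiction. So R1C4 = 5.
R2C4 = 11 − 5 = 6 completes the 11 down.
Nothing is forced directly, so branch on R2C2, whose candidates are 1 or 3. If R2C2 = 1: then R1C2 would have to be in {2,3} for the 11 across but in {4} for the 5 down — contradiction. So R2C2 = 3.
R1C2 = 5 − 3 = 2 completes the 5 down.
R2C1 = 23 − 18 = 5 completes the 23 across.
R1C1 = 11 − 8 = 3 completes the 11 across.

5 3 9 6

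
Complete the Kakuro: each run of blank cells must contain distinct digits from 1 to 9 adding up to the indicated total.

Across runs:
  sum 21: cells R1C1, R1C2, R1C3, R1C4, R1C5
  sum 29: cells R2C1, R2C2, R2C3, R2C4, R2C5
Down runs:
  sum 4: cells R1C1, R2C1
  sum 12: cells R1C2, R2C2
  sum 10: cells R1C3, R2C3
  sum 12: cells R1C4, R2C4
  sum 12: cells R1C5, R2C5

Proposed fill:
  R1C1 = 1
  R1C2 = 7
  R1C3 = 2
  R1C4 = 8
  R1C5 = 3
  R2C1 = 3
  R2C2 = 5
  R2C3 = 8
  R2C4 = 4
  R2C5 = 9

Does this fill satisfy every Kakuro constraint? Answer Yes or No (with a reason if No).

Across: 1+7+2+8+3=21; 3+5+8+4+9=29. Down: 1+3=4; 7+5=12; 2+8=10; 8+4=12; 3+9=12. No digit repeats within any run.

Yes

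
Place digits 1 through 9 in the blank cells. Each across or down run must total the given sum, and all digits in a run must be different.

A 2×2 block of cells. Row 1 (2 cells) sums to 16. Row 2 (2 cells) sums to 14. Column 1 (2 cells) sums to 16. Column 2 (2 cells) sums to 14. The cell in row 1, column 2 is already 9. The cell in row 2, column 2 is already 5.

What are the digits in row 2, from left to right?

16 in 2 cells must be {7,9}.
(1,1) = 16 − 9 = 7 completes the 16 across.
(2,1) = 14 − 5 = 9 completes the 14 across.

9 5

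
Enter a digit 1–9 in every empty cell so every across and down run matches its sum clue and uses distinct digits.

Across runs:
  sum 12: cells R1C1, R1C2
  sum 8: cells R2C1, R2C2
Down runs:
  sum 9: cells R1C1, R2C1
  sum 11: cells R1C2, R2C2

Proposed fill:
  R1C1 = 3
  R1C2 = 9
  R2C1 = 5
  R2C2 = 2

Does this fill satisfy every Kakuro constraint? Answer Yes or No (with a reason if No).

No — the across run R2C1–R2C2 sums to 7, not 8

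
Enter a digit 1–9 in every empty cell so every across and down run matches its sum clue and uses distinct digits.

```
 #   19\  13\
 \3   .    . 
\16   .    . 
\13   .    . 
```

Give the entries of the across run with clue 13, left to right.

3 in 2 cells must be {1,2}; 16 in 2 cells must be {7,9}.
The 3 across and the 19 down share only 2, so R1C1 = 2.
R1C2 = 3 − 2 = 1 completes the 3 across.
Given what's placed, R2C1 must be 9 to fit the 16 across and 19 down.
R2C2 = 16 − 9 = 7 completes the 16 across.
R3C1 = 19 − 11 = 8 completes the 19 down.
R3C2 = 13 − 8 = 5 completes the 13 across.

8 5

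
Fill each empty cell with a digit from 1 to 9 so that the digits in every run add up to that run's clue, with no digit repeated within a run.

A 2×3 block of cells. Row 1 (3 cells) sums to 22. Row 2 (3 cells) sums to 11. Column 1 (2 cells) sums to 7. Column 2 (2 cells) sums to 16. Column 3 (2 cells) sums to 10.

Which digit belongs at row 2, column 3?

16 in 2 cells must be {7,9}.
The 11 across and the 16 down share only 7, so (2,2) = 7.
(1,2) = 16 − 7 = 9 completes the 16 down.
Nothing is forced directly, so branch on (2,1), whose candidates are 1 or 3. If (2,1) = 3: then (1,1) would have to be in {5,6,7,8} for the 22 across but in {4} for the 7 down — contradiction. So (2,1) = 1.
(1,1) = 7 − 1 = 6 completes the 7 down.
(1,3) = 22 − 15 = 7 completes the 22 across.
(2,3) = 11 − 8 = 3 completes the 11 across.

3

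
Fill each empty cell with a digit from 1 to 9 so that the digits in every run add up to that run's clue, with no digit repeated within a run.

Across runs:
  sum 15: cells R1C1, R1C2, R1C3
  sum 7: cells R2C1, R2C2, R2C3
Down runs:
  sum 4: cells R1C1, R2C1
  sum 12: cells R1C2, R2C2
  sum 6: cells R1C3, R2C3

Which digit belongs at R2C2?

7 in 3 cells must be {1,2,4}; 4 in 2 cells must be {1,3}.
The 7 across and the 4 down share only 1, so R2C1 = 1.
Given what's placed, R2C2 must be 4 to fit the 7 across and 12 down.
R2C3 = 7 − 5 = 2 completes the 7 across.
R1C1 = 4 − 1 = 3 completes the 4 down.
R1C2 = 12 − 4 = 8 completes the 12 down.
R1C3 = 15 − 11 = 4 completes the 15 across.

4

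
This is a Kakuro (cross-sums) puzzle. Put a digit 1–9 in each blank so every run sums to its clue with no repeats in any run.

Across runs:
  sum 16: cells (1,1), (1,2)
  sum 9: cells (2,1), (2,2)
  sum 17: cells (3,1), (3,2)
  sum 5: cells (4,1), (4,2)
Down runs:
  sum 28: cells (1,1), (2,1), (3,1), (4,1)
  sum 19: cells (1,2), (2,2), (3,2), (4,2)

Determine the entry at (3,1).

8

16 in 2 cells must be {7,9}; 17 in 2 cells must be {8,9}.
Only 4 fits (4,1) under both its across sum 5 and down sum 28.
(4,2) = 5 − 4 = 1 completes the 5 across.
Nothing is forced directly, so branch on (2,1), whose candidates are 7 or 8. If (2,1) = 8: then (2,2) would have to be in {1} for the 9 across but in {2,3,4,5,6,7,8,9} for the 19 down — contradiction. So (2,1) = 7.
(1,1) = 9: the only remaining digit allowed by both the 16 across and the 28 down.
(1,2) = 16 − 9 = 7 completes the 16 across.
(2,2) = 9 − 7 = 2 completes the 9 across.
(3,1) = 28 − 20 = 8 completes the 28 down.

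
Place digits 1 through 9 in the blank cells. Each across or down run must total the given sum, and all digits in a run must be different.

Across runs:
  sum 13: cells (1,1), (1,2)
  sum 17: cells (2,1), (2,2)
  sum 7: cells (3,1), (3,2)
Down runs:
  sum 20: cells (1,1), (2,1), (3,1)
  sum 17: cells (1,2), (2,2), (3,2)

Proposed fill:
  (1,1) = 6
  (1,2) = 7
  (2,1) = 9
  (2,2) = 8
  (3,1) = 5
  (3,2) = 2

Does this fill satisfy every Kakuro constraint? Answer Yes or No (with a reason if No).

Yes

Across: 6+7=13; 9+8=17; 5+2=7. Down: 6+9+5=20; 7+8+2=17. No digit repeats within any run.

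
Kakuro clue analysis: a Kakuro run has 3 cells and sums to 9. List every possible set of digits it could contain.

3 distinct digits from 1–9 sum between 6 and 24.

{1,2,6}; {1,3,5}; {2,3,4}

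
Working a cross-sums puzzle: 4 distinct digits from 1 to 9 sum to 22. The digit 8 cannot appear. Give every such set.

{1,5,7,9}; {2,4,7,9}; {2,5,6,9}; {3,4,6,9}; {4,5,6,7}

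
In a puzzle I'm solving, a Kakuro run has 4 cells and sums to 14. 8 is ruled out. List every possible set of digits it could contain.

{1,2,4,7}; {1,2,5,6}; {1,3,4,6}; {2,3,4,5}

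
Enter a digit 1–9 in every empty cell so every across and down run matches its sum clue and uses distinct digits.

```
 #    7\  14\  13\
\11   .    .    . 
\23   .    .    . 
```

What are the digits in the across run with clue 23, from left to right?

6 8 9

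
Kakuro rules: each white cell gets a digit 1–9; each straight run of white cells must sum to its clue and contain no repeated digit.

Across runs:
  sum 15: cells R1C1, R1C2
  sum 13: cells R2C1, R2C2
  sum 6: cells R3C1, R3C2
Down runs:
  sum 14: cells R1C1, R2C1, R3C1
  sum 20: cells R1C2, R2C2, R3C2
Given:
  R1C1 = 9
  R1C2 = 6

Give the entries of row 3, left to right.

R2C1 = 4: the only remaining digit allowed by both the 13 across and the 14 down.
R2C2 = 13 − 4 = 9 completes the 13 across.
R3C1 = 14 − 13 = 1 completes the 14 down.
R3C2 = 6 − 1 = 5 completes the 6 across.

1, 5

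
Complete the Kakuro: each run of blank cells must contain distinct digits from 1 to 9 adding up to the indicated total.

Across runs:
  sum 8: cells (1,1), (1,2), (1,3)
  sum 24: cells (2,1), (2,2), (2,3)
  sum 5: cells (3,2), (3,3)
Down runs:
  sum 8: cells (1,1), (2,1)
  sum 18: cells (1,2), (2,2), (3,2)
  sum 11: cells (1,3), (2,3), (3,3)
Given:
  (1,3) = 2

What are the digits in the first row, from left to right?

1, 5, 2

24 in 3 cells must be {7,8,9}.
(2,1) = 7: only digit in both the 24-across and 8-down candidate sets.
Given what's placed, (2,3) must be 8 to fit the 24 across and 11 down.
(3,3) = 11 − 10 = 1 completes the 11 down.
(1,1) = 8 − 7 = 1 completes the 8 down.
(1,2) = 8 − 3 = 5 completes the 8 across.
(2,2) = 24 − 15 = 9 completes the 24 across.
(3,2) = 5 − 1 = 4 completes the 5 across.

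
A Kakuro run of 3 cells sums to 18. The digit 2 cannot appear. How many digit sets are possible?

6

3 distinct digits from 1–9 sum between 6 and 24.
Dropping sets that contain 2.
Enumerating: {1,8,9}, {3,6,9}, {3,7,8}, {4,5,9}, {4,6,8}, {5,6,7}.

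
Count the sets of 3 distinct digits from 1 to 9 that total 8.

3 distinct digits from 1–9 sum between 6 and 24.
Enumerating: {1,2,5}, {1,3,4}.

2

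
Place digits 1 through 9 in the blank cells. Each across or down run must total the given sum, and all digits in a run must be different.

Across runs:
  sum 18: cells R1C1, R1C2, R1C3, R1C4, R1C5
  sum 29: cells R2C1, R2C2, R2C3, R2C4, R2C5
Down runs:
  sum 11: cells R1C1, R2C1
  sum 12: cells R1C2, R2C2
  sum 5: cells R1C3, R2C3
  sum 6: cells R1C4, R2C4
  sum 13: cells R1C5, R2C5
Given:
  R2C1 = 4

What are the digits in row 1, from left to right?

7, 3, 2, 1, 5

R1C1 = 11 − 4 = 7 completes the 11 down.
Given what's placed, R1C5 must be 5 to fit the 18 across and 13 down.
R2C5 = 13 − 5 = 8 completes the 13 down.
Given what's placed, R1C2 must be 3 to fit the 18 across and 12 down.
R2C2 = 12 − 3 = 9 completes the 12 down.
No cell is forced outright now. R1C3 can only be 1 or 2 (the digits allowed by both its 18 across and its 5 down). If R1C3 = 1: that forces R1C4 = 2, after which R2C3 would have to be in {1,2,3,5,6,7} for the 29 across but in {4} for the 5 down — contradiction. So R1C3 = 2.
R1C4 = 18 − 17 = 1 completes the 18 across.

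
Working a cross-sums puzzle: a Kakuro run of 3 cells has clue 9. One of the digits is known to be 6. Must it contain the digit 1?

Yes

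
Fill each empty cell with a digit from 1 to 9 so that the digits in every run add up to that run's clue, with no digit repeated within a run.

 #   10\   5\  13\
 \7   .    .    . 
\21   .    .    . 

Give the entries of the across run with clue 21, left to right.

7 in 3 cells must be {1,2,4}.
The 7 across and the 13 down share only 4, so R1C3 = 4.
The 21 across and the 5 down share only 4, so R2C2 = 4.
R2C3 = 13 − 4 = 9 completes the 13 down.
R1C2 = 5 − 4 = 1 completes the 5 down.
R2C1 = 21 − 13 = 8 completes the 21 across.
R1C1 = 7 − 5 = 2 completes the 7 across.

8 4 9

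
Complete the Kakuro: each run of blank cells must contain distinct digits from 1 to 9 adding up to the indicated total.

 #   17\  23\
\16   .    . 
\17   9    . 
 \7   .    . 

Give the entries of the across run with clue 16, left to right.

7 9

16 in 2 cells must be {7,9}; 17 in 2 cells must be {8,9}; 23 in 3 cells must be {6,8,9}.
Given what's placed, R1C1 must be 7 to fit the 16 across and 17 down.
R1C2 = 16 − 7 = 9 completes the 16 across.
R2C2 = 17 − 9 = 8 completes the 17 across.
R3C1 = 17 − 16 = 1 completes the 17 down.
R3C2 = 7 − 1 = 6 completes the 7 across.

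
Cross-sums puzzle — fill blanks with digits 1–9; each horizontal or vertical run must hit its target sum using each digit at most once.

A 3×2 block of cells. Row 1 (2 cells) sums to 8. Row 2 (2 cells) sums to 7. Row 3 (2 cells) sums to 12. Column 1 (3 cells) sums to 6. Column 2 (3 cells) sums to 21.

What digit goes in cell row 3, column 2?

9

6 in 3 cells must be {1,2,3}.
The 12 across and the 6 down share only 3, so (3,1) = 3.
(3,2) = 12 − 3 = 9 completes the 12 across.
Nothing is forced directly, so branch on (1,1), whose candidates are 1 or 2. If (1,1) = 2: then (1,2) would have to be in {6} for the 8 across but in {4,5,7,8} for the 21 down — contradiction. So (1,1) = 1.
(1,2) = 8 − 1 = 7 completes the 8 across.
(2,1) = 6 − 4 = 2 completes the 6 down.
(2,2) = 7 − 2 = 5 completes the 7 across.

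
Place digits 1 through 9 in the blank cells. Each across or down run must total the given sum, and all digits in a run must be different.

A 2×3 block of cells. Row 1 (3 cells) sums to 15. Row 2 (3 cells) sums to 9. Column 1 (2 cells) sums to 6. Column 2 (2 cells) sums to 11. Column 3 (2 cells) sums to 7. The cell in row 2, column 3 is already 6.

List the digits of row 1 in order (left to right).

5, 9, 1

(1,3) = 7 − 6 = 1 completes the 7 down.
(2,2) = 2: the only remaining digit allowed by both the 9 across and the 11 down.
(1,1) = 5: the only remaining digit allowed by both the 15 across and the 6 down.
(1,2) = 15 − 6 = 9 completes the 15 across.
(2,1) = 9 − 8 = 1 completes the 9 across.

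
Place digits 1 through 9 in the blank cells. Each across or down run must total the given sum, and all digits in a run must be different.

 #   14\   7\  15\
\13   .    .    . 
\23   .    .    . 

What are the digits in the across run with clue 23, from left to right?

9, 6, 8

23 in 3 cells must be {6,8,9}.
The 23 across and the 7 down share only 6, so R2C2 = 6.
R1C2 = 7 − 6 = 1 completes the 7 down.
Nothing is forced directly, so branch on R2C1, whose candidates are 8 or 9. If R2C1 = 8: then R1C1 would have to be in {3,4,5,7,8,9} for the 13 across but in {6} for the 14 down — contradiction. So R2C1 = 9.
R1C1 = 14 − 9 = 5 completes the 14 down.
R1C3 = 13 − 6 = 7 completes the 13 across.
R2C3 = 23 − 15 = 8 completes the 23 across.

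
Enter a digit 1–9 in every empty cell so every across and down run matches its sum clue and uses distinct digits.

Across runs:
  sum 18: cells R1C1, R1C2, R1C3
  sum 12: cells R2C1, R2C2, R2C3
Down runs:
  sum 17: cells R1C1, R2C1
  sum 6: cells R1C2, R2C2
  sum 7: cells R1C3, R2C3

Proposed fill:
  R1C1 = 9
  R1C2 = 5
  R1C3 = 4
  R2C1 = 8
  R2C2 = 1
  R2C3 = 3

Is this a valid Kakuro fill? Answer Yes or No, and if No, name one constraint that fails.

Yes

Across: 9+5+4=18; 8+1+3=12. Down: 9+8=17; 5+1=6; 4+3=7. No digit repeats within any run.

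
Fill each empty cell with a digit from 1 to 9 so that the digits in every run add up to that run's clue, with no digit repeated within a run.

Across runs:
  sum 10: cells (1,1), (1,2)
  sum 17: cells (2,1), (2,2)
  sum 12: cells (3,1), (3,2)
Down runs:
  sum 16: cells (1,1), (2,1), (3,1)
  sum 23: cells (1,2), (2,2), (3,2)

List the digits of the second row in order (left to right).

17 in 2 cells must be {8,9}; 23 in 3 cells must be {6,8,9}.
Nothing is forced directly, so branch on (2,1), whose candidates are 8 or 9. If (2,1) = 8: that forces (2,2) = 9, (3,2) = 8, (1,2) = 6, after which (3,1) would have to be in {4} for the 12 across but in {1,2,3,5,6,7} for the 16 down — contradiction. So (2,1) = 9.
(2,2) = 17 − 9 = 8 completes the 17 across.
Given what's placed, (3,2) must be 9 to fit the 12 across and 23 down.
(1,2) = 23 − 17 = 6 completes the 23 down.
(3,1) = 12 − 9 = 3 completes the 12 across.
(1,1) = 10 − 6 = 4 completes the 10 across.

9 8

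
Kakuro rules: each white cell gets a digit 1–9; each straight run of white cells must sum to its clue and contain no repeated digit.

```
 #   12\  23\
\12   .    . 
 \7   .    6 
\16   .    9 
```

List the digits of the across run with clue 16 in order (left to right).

7 9

16 in 2 cells must be {7,9}; 23 in 3 cells must be {6,8,9}.
R1C2 = 23 − 15 = 8 completes the 23 down.
R2C1 = 7 − 6 = 1 completes the 7 across.
R3C1 = 16 − 9 = 7 completes the 16 across.
R1C1 = 12 − 8 = 4 completes the 12 across.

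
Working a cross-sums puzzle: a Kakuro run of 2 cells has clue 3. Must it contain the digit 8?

The only way to make 3 from 2 distinct digits is {1,2}, which does not contain 8.

No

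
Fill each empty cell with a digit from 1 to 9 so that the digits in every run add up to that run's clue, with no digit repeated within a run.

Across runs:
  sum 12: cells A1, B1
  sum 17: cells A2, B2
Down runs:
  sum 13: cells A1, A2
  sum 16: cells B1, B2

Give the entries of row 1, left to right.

17 in 2 cells must be {8,9}; 16 in 2 cells must be {7,9}.
The 17 across and the 16 down share only 9, so B2 = 9.
B1 = 16 − 9 = 7 completes the 16 down.
A2 = 17 − 9 = 8 completes the 17 across.
A1 = 12 − 7 = 5 completes the 12 across.

5, 7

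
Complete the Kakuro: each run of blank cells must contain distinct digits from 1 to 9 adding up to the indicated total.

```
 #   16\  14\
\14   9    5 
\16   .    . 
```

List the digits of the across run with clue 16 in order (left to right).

16 in 2 cells must be {7,9}.
R2C1 = 16 − 9 = 7 completes the 16 down.
R2C2 = 16 − 7 = 9 completes the 16 across.

7, 9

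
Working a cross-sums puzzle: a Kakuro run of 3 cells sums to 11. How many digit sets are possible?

5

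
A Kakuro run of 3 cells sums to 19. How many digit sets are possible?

5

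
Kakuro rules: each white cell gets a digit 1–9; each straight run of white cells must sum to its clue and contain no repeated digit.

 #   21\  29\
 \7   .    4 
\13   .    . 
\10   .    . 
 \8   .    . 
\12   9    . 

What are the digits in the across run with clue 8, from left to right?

2, 6

R1C1 = 7 − 4 = 3 completes the 7 across.
Given what's placed, R2C1 must be 6 to fit the 13 across and 21 down.
R2C2 = 13 − 6 = 7 completes the 13 across.
R5C2 = 12 − 9 = 3 completes the 12 across.
R4C2 = 6: the only remaining digit allowed by both the 8 across and the 29 down.
R3C2 = 29 − 20 = 9 completes the 29 down.
R4C1 = 8 − 6 = 2 completes the 8 across.
R3C1 = 10 − 9 = 1 completes the 10 across.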